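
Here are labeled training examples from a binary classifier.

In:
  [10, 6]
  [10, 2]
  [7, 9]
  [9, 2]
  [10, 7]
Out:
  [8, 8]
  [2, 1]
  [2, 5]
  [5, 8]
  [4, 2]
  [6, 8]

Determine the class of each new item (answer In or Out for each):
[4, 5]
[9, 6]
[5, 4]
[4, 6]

Out, In, Out, Out

The rule appears to be: max ≥ 9.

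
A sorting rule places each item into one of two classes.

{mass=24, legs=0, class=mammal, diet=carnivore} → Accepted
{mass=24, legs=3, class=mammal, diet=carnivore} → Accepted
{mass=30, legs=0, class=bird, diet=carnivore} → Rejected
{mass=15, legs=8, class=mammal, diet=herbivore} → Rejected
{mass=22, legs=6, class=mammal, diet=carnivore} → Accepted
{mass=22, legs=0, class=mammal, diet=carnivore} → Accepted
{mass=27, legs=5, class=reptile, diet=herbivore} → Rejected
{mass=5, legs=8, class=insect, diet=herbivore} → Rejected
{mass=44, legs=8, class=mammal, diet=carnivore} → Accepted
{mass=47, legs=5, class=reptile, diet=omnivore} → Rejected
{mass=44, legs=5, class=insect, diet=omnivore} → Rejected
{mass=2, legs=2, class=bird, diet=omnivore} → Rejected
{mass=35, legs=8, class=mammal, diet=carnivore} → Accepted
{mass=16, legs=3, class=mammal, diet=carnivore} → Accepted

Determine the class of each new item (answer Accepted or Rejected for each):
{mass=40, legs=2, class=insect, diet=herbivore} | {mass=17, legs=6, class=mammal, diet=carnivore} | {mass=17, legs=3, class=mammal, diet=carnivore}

Rejected, Accepted, Accepted

The common property of the 'Accepted' items is: class is mammal AND diet is carnivore. No 'Rejected' item has it.
{mass=40, legs=2, class=insect, diet=herbivore} → class is insect, diet is herbivore → Rejected.
{mass=17, legs=6, class=mammal, diet=carnivore} → class is mammal, diet is carnivore → Accepted.
{mass=17, legs=3, class=mammal, diet=carnivore} → class is mammal, diet is carnivore → Accepted.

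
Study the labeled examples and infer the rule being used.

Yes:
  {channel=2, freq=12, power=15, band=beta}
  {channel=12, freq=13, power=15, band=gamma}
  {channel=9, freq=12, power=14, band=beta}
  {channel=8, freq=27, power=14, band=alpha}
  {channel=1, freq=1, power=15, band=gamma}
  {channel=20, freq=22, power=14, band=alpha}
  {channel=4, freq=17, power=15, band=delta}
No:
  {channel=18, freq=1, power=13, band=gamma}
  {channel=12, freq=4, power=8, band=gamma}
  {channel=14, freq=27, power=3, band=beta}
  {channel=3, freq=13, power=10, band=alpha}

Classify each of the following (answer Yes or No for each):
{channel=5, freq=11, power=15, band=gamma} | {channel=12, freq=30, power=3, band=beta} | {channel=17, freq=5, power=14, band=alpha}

Yes, No, Yes

One predicate separates the groups cleanly: power ≥ 14.
{channel=5, freq=11, power=15, band=gamma} — power = 15, hence Yes. {channel=12, freq=30, power=3, band=beta} — power = 3, hence No. {channel=17, freq=5, power=14, band=alpha} — power = 14, hence Yes.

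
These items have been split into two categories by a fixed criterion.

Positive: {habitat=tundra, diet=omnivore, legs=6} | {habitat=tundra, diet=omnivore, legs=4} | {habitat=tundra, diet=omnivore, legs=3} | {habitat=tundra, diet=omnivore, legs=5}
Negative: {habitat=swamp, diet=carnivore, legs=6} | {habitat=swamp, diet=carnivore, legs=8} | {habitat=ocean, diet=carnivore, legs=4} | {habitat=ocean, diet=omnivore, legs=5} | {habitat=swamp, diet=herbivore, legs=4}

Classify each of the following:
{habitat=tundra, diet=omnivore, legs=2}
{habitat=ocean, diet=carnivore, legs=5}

A rule that fits every label: habitat is tundra — true of each 'Positive' example, false of each 'Negative' one.
{habitat=tundra, diet=omnivore, legs=2} — habitat is tundra, hence Positive.
{habitat=ocean, diet=carnivore, legs=5} — habitat is ocean, hence Negative.

Positive, Negative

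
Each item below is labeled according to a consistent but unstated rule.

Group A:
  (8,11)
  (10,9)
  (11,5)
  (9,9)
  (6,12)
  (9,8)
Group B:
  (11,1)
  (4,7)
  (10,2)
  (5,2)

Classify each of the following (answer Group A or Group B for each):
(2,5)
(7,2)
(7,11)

Group B, Group B, Group A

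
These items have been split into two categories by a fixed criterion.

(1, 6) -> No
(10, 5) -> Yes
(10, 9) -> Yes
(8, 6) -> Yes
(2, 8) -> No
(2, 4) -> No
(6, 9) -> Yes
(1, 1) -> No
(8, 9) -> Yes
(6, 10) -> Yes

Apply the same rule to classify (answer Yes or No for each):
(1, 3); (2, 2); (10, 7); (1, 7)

No, No, Yes, No

A rule that fits every label: sum ≥ 14 — true of each 'Yes' example, false of each 'No' one.
(1, 3) → 1+3 = 4 → No. (2, 2) → 2+2 = 4 → No. (10, 7) → 10+7 = 17 → Yes. (1, 7) → 1+7 = 8 → No.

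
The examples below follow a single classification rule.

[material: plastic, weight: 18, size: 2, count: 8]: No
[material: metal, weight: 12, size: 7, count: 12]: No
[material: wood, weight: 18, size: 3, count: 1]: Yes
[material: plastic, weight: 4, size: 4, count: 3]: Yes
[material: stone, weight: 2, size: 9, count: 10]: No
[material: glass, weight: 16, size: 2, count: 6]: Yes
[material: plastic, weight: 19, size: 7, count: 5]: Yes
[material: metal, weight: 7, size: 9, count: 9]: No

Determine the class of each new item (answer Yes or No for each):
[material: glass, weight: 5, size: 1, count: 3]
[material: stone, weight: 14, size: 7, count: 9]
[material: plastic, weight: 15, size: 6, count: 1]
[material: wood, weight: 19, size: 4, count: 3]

Yes, No, Yes, Yes

'Yes' ⟺ count ≤ 6.
Yes: [material: glass, weight: 5, size: 1, count: 3], since count = 3.
No: [material: stone, weight: 14, size: 7, count: 9], since count = 9.
Yes: [material: plastic, weight: 15, size: 6, count: 1], since count = 1.
Yes: [material: wood, weight: 19, size: 4, count: 3], since count = 3.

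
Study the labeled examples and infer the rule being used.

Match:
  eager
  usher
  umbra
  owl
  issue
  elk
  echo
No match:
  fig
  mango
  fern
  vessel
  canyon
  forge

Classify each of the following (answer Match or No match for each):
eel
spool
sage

Match, No match, No match

A rule that fits every label: starts with a vowel — true of each 'Match' example, false of each 'No match' one.
eel: starts with 'e' — qualifies, so Match. spool: starts with 's' — doesn't match, so No match. sage: starts with 's' — doesn't match, so No match.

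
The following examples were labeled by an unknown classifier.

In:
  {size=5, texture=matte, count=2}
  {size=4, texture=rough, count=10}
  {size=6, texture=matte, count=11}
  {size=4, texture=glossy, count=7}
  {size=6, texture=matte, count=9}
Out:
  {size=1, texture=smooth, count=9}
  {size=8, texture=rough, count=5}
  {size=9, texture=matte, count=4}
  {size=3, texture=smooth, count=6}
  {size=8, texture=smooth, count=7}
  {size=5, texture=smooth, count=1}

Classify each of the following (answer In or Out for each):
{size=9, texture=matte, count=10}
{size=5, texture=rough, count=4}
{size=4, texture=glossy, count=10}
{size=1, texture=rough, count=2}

Out, In, In, In

All 'In' examples share one property — texture is not smooth AND size ≤ 6 — and every 'Out' example lacks it.
{size=9, texture=matte, count=10} — texture is matte, size = 9, hence Out. {size=5, texture=rough, count=4} — texture is rough, size = 5, hence In. {size=4, texture=glossy, count=10} — texture is glossy, size = 4, hence In. {size=1, texture=rough, count=2} — texture is rough, size = 1, hence In.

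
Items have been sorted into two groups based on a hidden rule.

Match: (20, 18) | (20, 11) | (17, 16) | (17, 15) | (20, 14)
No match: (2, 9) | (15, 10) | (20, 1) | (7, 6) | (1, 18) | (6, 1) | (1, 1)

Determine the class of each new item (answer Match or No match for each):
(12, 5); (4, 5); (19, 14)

Rule: sum ≥ 31. This holds for each 'Match' example and fails for each 'No match' one.

No match, No match, Match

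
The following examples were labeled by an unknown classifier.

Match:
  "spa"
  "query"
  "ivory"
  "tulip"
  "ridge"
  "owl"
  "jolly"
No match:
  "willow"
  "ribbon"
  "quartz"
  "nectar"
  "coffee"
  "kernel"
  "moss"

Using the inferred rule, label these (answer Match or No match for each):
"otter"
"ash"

Match, Match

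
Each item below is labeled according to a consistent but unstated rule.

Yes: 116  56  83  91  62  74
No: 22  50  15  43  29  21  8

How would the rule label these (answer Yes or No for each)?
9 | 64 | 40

No, Yes, No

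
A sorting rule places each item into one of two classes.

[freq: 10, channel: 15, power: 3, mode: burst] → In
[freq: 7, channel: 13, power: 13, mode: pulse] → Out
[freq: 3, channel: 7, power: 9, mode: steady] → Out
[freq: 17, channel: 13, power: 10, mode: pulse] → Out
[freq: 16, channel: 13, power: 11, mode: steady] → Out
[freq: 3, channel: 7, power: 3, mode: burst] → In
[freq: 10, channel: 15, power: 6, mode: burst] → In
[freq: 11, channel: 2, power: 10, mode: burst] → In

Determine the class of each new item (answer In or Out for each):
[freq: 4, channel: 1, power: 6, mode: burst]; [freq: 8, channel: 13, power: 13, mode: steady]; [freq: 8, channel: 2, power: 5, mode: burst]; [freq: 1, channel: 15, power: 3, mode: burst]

One predicate separates the groups cleanly: mode is burst.
[freq: 4, channel: 1, power: 6, mode: burst]: mode is burst, matches → In.
[freq: 8, channel: 13, power: 13, mode: steady]: mode is steady, lacks this property → Out.
[freq: 8, channel: 2, power: 5, mode: burst]: mode is burst, matches → In.
[freq: 1, channel: 15, power: 3, mode: burst]: mode is burst, matches → In.

In, Out, In, In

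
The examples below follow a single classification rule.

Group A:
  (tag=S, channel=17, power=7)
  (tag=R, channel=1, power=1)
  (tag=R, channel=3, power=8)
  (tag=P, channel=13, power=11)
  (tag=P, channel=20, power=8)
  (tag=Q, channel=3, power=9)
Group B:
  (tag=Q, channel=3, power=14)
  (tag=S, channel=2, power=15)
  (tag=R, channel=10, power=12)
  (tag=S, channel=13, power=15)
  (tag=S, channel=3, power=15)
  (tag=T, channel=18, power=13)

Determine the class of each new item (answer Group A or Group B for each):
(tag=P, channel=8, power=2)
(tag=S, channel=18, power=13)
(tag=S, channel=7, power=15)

Group A, Group B, Group B

A rule that fits every label: power ≤ 11 — true of each 'Group A' example, false of each 'Group B' one.
(tag=P, channel=8, power=2): power = 2, checks out → Group A. (tag=S, channel=18, power=13): power = 13, doesn't match → Group B. (tag=S, channel=7, power=15): power = 15, doesn't match → Group B.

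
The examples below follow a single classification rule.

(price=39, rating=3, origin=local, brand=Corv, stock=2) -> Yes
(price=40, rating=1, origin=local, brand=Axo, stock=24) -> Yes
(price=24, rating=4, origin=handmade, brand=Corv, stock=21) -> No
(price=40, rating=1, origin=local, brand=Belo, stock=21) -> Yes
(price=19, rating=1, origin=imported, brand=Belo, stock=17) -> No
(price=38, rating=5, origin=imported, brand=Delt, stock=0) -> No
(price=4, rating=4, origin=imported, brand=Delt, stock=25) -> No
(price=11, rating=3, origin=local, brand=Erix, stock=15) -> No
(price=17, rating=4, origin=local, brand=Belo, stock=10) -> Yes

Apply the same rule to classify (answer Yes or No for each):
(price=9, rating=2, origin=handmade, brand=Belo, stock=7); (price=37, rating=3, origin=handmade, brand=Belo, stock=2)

All 'Yes' examples share one property — origin is local AND price ≥ 17 — and every 'No' example lacks it.
(price=9, rating=2, origin=handmade, brand=Belo, stock=7) — origin is handmade, price = 9, hence No. (price=37, rating=3, origin=handmade, brand=Belo, stock=2) — origin is handmade, price = 37, hence No.

No, No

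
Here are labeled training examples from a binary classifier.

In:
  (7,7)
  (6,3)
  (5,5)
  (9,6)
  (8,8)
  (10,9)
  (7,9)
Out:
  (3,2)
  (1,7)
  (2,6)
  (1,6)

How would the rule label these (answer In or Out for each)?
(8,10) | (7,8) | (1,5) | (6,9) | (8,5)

In, In, Out, In, In

Rule: sum ≥ 9. This holds for each 'In' example and fails for each 'Out' one.
In: (8,10), since 8+10 = 18. In: (7,8), since 7+8 = 15. Out: (1,5), since 1+5 = 6. In: (6,9), since 6+9 = 15. In: (8,5), since 8+5 = 13.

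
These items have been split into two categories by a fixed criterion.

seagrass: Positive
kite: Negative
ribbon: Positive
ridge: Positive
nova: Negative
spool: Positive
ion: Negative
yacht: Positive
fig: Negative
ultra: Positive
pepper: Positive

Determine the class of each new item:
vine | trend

Negative, Positive

The distinguishing property — length ≥ 5 — holds for all the 'Positive' cases and none of the 'Negative' cases.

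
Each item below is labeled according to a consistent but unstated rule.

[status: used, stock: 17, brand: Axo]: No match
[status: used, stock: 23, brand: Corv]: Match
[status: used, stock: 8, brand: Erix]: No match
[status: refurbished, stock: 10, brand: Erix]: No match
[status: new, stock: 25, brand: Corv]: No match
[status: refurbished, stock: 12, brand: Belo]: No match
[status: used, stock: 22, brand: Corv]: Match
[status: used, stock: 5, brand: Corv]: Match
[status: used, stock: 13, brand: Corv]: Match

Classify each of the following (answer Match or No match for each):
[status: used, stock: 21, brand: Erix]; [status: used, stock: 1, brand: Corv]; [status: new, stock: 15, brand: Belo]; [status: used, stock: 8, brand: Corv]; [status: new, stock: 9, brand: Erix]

No match, Match, No match, Match, No match

A rule that fits every label: status is used AND brand is Corv — true of each 'Match' example, false of each 'No match' one.
No match: [status: used, stock: 21, brand: Erix], since status is used, brand is Erix. Match: [status: used, stock: 1, brand: Corv], since status is used, brand is Corv. No match: [status: new, stock: 15, brand: Belo], since status is new, brand is Belo. Match: [status: used, stock: 8, brand: Corv], since status is used, brand is Corv. No match: [status: new, stock: 9, brand: Erix], since status is new, brand is Erix.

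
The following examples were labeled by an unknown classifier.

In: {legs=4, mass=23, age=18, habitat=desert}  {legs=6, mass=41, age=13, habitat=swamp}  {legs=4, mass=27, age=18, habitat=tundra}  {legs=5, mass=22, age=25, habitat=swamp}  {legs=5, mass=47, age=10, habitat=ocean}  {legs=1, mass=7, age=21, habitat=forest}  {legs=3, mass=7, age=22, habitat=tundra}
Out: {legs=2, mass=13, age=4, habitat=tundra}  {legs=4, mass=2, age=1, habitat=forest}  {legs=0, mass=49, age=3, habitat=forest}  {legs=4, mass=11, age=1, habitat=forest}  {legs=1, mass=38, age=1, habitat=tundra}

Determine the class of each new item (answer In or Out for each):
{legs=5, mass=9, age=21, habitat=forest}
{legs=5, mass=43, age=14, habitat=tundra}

The distinguishing property — age ≥ 10 — holds for all the 'In' cases and none of the 'Out' cases.
{legs=5, mass=9, age=21, habitat=forest}: age = 21 — passes, so In. {legs=5, mass=43, age=14, habitat=tundra}: age = 14 — passes, so In.

In, In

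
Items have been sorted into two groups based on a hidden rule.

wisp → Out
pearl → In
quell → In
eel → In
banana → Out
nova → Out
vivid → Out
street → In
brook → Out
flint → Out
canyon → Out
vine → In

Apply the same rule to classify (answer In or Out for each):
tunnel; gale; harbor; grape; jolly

'In' ⟺ contains 'e'.
tunnel — has 'e', hence In. gale — has 'e', hence In. harbor — no 'e', hence Out. grape — has 'e', hence In. jolly — no 'e', hence Out.

In, In, Out, In, Out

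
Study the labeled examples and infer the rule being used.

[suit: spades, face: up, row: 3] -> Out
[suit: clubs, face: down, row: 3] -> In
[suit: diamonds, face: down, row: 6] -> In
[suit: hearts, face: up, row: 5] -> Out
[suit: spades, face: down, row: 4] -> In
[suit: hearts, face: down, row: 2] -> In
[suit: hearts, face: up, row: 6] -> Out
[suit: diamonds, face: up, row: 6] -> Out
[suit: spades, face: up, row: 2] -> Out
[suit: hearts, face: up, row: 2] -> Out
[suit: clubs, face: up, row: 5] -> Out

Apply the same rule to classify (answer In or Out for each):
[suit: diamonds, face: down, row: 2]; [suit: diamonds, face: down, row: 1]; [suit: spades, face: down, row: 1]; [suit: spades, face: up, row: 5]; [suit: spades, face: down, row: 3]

The classifier is using: face is down.

In, In, In, Out, In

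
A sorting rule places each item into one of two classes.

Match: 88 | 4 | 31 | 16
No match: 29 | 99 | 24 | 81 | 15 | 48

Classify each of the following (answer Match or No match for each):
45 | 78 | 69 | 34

No match, No match, No match, Match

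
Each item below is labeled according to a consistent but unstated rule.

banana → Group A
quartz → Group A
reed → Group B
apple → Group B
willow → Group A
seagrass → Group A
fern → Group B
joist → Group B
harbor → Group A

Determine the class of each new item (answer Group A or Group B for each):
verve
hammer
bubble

Group B, Group A, Group A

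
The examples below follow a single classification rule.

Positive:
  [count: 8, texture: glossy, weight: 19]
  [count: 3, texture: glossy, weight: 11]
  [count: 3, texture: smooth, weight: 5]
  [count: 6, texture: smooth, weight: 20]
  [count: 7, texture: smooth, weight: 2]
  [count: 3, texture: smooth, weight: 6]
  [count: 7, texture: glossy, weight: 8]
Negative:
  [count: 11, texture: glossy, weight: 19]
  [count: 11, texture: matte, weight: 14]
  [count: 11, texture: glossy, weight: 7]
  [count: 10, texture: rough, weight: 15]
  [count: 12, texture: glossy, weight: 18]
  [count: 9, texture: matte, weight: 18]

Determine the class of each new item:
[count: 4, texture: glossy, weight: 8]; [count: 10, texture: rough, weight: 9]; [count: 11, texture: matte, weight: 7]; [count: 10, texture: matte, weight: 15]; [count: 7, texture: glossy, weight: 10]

Positive, Negative, Negative, Negative, Positive

One predicate separates the groups cleanly: count ≤ 8.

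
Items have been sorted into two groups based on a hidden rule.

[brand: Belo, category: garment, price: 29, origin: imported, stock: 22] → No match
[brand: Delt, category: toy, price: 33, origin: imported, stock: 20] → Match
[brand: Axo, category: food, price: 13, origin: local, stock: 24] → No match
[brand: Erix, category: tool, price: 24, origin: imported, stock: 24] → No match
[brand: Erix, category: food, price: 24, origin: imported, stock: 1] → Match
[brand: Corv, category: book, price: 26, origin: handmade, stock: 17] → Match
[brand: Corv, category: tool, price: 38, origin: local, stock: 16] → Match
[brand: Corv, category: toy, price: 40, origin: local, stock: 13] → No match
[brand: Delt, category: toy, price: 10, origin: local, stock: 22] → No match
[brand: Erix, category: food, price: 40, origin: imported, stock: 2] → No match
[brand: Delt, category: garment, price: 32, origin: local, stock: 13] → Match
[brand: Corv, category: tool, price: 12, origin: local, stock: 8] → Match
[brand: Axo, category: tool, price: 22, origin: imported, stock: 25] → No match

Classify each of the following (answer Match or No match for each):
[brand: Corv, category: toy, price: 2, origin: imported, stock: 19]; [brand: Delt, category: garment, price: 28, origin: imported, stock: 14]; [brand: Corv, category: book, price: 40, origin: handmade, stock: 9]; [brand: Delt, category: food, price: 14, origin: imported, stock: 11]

The pattern is that an item is 'Match' exactly when: stock ≤ 20 AND price ≤ 38.
[brand: Corv, category: toy, price: 2, origin: imported, stock: 19]: Match (stock = 19, price = 2). [brand: Delt, category: garment, price: 28, origin: imported, stock: 14]: Match (stock = 14, price = 28). [brand: Corv, category: book, price: 40, origin: handmade, stock: 9]: No match (stock = 9, price = 40). [brand: Delt, category: food, price: 14, origin: imported, stock: 11]: Match (stock = 11, price = 14).

Match, Match, No match, Match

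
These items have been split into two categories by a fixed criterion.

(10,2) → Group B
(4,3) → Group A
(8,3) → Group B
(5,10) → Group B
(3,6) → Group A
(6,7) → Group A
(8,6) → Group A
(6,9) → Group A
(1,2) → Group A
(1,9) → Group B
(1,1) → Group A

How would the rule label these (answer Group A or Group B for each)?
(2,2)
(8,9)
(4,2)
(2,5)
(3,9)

All 'Group A' examples share one property — |first − second| ≤ 3 — and every 'Group B' example lacks it.
(2,2) — |2−2| = 0, hence Group A.
(8,9) — |8−9| = 1, hence Group A.
(4,2) — |4−2| = 2, hence Group A.
(2,5) — |2−5| = 3, hence Group A.
(3,9) — |3−9| = 6, hence Group B.

Group A, Group A, Group A, Group A, Group B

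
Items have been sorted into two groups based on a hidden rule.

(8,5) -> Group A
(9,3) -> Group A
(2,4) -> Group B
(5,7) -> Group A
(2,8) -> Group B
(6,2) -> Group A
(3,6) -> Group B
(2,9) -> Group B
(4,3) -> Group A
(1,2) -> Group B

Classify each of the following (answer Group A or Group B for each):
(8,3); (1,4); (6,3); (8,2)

Group A, Group B, Group A, Group A

All 'Group A' examples share one property — first ≥ 4 — and every 'Group B' example lacks it.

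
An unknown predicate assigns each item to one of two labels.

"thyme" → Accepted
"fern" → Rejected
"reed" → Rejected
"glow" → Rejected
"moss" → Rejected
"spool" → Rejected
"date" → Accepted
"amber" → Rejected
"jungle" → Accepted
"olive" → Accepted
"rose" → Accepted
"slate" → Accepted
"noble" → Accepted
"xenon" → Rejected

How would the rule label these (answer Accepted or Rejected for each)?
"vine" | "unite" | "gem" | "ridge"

Accepted, Accepted, Rejected, Accepted

The common property of the 'Accepted' items is: ends with 'e'. No 'Rejected' item has it.
"vine" → ends with 'e' → Accepted.
"unite" → ends with 'e' → Accepted.
"gem" → ends with 'm' → Rejected.
"ridge" → ends with 'e' → Accepted.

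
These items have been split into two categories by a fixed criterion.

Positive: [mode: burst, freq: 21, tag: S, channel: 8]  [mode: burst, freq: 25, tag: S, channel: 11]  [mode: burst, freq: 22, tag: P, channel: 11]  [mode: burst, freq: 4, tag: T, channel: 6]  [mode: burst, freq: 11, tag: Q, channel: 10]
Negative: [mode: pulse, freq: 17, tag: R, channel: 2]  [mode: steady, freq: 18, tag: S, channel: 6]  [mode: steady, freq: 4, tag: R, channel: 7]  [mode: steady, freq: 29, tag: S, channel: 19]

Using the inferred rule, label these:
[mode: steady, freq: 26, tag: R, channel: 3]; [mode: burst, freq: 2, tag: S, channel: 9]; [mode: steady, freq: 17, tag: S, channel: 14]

Negative, Positive, Negative

The classifier is using: mode is burst.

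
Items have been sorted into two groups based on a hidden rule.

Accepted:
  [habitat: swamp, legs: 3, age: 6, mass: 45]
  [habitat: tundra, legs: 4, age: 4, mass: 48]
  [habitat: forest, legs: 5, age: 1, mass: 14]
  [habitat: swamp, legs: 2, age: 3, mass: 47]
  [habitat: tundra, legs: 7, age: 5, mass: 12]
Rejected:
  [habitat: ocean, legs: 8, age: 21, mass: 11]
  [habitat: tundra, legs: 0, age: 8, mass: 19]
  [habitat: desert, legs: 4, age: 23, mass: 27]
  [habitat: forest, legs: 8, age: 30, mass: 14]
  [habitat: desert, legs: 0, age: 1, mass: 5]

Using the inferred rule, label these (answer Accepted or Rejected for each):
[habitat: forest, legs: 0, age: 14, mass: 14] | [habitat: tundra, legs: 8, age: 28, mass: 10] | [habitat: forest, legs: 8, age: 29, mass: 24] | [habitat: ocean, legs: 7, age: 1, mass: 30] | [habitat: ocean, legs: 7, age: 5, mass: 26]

'Accepted' ⟺ legs ≥ 2 AND age ≤ 6.

Rejected, Rejected, Rejected, Accepted, Accepted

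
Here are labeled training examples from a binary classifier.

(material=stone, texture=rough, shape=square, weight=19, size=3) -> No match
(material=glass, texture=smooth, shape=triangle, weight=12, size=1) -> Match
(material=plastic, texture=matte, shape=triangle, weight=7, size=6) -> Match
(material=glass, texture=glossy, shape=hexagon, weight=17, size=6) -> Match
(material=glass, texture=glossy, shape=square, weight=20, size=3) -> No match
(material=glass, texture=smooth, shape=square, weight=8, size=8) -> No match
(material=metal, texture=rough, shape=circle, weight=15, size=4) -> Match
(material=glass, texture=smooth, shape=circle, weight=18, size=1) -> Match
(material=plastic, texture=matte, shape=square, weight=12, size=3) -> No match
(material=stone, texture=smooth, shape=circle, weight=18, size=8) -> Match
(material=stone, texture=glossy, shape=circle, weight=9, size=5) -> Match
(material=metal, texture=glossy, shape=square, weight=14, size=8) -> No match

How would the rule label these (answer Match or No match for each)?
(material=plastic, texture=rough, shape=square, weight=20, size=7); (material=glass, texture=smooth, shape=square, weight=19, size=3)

Looking at the examples, the only property every 'Match' case has and every 'No match' case lacks is: shape is not square.
(material=plastic, texture=rough, shape=square, weight=20, size=7): shape is square — doesn't qualify, so No match.
(material=glass, texture=smooth, shape=square, weight=19, size=3): shape is square — doesn't qualify, so No match.

No match, No match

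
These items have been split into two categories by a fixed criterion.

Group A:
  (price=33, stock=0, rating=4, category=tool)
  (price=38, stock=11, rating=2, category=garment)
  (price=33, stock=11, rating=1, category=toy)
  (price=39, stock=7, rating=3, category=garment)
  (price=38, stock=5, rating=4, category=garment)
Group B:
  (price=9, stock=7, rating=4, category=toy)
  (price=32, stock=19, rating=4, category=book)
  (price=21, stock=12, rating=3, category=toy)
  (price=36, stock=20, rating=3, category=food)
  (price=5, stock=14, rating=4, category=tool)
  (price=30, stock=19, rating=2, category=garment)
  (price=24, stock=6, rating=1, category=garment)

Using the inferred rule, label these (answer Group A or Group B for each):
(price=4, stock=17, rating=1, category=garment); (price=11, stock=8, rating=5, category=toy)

Group B, Group B

The pattern is that an item is 'Group A' exactly when: price ≥ 30 AND stock ≤ 11.
(price=4, stock=17, rating=1, category=garment): Group B (price = 4, stock = 17). (price=11, stock=8, rating=5, category=toy): Group B (price = 11, stock = 8).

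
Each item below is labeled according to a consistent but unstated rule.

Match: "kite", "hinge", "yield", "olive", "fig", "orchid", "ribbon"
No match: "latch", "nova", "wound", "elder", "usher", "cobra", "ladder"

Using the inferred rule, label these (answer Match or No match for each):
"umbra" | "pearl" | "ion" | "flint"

The common property of the 'Match' items is: contains 'i'. No 'No match' item has it.
"umbra": No match (no 'i').
"pearl": No match (no 'i').
"ion": Match (has 'i').
"flint": Match (has 'i').

No match, No match, Match, Match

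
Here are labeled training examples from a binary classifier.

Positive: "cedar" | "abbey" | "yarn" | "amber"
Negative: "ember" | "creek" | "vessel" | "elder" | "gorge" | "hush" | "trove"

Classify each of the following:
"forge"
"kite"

Negative, Negative

The simplest hypothesis consistent with all the labels is: contains 'a'.
"forge": no 'a' — lacks this property, so Negative.
"kite": no 'a' — lacks this property, so Negative.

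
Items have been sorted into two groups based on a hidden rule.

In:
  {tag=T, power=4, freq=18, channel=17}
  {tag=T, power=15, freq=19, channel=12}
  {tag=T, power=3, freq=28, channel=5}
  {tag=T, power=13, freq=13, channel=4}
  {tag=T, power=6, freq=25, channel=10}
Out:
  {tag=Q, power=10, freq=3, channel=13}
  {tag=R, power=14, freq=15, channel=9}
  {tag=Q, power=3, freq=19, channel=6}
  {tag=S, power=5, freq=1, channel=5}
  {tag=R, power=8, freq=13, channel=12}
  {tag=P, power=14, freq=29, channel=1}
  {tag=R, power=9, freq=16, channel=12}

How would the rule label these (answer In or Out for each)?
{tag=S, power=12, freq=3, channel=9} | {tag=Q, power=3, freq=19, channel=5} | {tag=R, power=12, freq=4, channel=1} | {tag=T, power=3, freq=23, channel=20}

Out, Out, Out, In

Looking at the examples, the only property every 'In' case has and every 'Out' case lacks is: tag is T.
{tag=S, power=12, freq=3, channel=9}: tag is S, does not pass → Out. {tag=Q, power=3, freq=19, channel=5}: tag is Q, does not pass → Out. {tag=R, power=12, freq=4, channel=1}: tag is R, does not pass → Out. {tag=T, power=3, freq=23, channel=20}: tag is T, fits → In.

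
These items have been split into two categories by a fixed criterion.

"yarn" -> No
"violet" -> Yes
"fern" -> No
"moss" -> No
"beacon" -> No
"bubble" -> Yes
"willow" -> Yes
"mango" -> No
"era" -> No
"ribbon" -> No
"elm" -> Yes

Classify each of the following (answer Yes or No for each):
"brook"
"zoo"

Checking candidate rules against both groups, what survives is: contains 'l'.
"brook": no 'l' — doesn't match, so No. "zoo": no 'l' — doesn't match, so No.

No, No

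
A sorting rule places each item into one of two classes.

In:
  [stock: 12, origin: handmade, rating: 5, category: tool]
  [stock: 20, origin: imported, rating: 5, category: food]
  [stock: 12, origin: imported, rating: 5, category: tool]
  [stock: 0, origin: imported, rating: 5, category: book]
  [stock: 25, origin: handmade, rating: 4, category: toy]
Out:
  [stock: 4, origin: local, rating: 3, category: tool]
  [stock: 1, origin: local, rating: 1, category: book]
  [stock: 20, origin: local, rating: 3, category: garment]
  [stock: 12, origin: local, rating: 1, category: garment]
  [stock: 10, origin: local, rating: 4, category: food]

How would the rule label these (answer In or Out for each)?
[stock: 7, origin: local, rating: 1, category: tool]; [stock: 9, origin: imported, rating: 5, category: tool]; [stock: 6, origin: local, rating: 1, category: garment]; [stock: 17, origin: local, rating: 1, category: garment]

Out, In, Out, Out

The classifier is using: origin is not local.
Out: [stock: 7, origin: local, rating: 1, category: tool], since origin is local. In: [stock: 9, origin: imported, rating: 5, category: tool], since origin is imported. Out: [stock: 6, origin: local, rating: 1, category: garment], since origin is local. Out: [stock: 17, origin: local, rating: 1, category: garment], since origin is local.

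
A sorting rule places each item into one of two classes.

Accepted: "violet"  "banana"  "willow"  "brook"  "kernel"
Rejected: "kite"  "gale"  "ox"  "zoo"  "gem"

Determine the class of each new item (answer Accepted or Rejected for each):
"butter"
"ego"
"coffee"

Accepted, Rejected, Accepted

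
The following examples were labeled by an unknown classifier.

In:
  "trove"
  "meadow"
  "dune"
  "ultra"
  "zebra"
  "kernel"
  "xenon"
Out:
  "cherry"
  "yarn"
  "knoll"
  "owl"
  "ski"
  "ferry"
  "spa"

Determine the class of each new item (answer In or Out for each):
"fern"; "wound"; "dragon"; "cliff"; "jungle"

Out, In, In, Out, In

'In' ⟺ has ≥ 2 vowels.
"fern": 1 vowel, does not satisfy this → Out. "wound": 2 vowels, matches → In. "dragon": 2 vowels, matches → In. "cliff": 1 vowel, does not satisfy this → Out. "jungle": 2 vowels, matches → In.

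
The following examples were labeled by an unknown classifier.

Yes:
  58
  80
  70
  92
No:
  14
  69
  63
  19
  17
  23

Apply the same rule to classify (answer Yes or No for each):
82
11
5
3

Yes, No, No, No

A rule that fits every label: even AND at least 17 — true of each 'Yes' example, false of each 'No' one.
82 → 82 is even, 82 ≥ 17 → Yes. 11 → 11 is odd, 11 < 17 → No. 5 → 5 is odd, 5 < 17 → No. 3 → 3 is odd, 3 < 17 → No.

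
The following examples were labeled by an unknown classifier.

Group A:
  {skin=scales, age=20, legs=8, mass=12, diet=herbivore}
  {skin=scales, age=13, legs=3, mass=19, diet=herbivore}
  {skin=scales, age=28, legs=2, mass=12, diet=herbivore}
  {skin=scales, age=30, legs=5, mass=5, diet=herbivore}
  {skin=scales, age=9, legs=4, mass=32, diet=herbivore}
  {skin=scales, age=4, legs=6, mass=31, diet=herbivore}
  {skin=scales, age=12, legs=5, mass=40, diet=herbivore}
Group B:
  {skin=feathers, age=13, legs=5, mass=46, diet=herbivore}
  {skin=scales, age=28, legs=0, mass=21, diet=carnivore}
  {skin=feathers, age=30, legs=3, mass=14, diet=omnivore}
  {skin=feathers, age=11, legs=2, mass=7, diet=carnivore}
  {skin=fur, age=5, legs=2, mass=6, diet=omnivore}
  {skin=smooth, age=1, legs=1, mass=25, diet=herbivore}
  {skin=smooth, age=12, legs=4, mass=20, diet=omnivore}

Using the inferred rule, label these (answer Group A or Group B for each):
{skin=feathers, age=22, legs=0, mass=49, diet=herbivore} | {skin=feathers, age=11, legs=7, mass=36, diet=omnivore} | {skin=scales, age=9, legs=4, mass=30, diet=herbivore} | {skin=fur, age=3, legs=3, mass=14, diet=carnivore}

Group B, Group B, Group A, Group B

The pattern is that an item is 'Group A' exactly when: diet is herbivore AND skin is scales.
{skin=feathers, age=22, legs=0, mass=49, diet=herbivore}: diet is herbivore, skin is feathers — fails this test, so Group B. {skin=feathers, age=11, legs=7, mass=36, diet=omnivore}: diet is omnivore, skin is feathers — fails this test, so Group B. {skin=scales, age=9, legs=4, mass=30, diet=herbivore}: diet is herbivore, skin is scales — has this property, so Group A. {skin=fur, age=3, legs=3, mass=14, diet=carnivore}: diet is carnivore, skin is fur — fails this test, so Group B.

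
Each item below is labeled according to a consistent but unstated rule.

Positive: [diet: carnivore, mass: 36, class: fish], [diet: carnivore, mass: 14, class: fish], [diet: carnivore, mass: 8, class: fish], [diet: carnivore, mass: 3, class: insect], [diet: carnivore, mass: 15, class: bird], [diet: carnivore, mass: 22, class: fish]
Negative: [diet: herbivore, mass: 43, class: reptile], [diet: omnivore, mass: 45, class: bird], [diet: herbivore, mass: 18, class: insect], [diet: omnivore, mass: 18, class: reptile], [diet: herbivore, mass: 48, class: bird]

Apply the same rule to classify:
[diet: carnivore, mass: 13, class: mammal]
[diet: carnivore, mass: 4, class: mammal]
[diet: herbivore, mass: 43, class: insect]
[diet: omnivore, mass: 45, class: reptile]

Looking at the examples, the only property every 'Positive' case has and every 'Negative' case lacks is: diet is carnivore.
Positive: [diet: carnivore, mass: 13, class: mammal], since diet is carnivore. Positive: [diet: carnivore, mass: 4, class: mammal], since diet is carnivore. Negative: [diet: herbivore, mass: 43, class: insect], since diet is herbivore. Negative: [diet: omnivore, mass: 45, class: reptile], since diet is omnivore.

Positive, Positive, Negative, Negative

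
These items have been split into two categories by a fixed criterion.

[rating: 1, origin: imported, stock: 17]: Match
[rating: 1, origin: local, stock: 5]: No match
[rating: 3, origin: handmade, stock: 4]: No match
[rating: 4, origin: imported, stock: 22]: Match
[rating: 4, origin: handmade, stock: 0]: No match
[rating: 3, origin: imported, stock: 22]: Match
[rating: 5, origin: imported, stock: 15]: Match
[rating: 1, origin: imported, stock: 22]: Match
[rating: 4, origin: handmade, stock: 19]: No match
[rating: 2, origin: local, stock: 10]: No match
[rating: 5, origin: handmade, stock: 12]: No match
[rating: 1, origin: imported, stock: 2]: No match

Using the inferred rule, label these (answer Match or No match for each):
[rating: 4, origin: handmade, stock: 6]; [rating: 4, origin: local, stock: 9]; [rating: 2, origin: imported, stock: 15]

No match, No match, Match

The distinguishing property — origin is imported AND stock ≥ 4 — holds for all the 'Match' cases and none of the 'No match' cases.
[rating: 4, origin: handmade, stock: 6] → origin is handmade, stock = 6 → No match. [rating: 4, origin: local, stock: 9] → origin is local, stock = 9 → No match. [rating: 2, origin: imported, stock: 15] → origin is imported, stock = 15 → Match.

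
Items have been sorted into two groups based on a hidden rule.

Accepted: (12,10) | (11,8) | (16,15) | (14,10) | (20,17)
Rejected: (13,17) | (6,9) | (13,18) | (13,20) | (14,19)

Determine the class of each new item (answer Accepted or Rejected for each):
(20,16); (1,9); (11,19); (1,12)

Accepted, Rejected, Rejected, Rejected

The distinguishing property — first > second — holds for all the 'Accepted' cases and none of the 'Rejected' cases.
Accepted: (20,16), since 20 > 16.
Rejected: (1,9), since 1 < 9.
Rejected: (11,19), since 11 < 19.
Rejected: (1,12), since 1 < 12.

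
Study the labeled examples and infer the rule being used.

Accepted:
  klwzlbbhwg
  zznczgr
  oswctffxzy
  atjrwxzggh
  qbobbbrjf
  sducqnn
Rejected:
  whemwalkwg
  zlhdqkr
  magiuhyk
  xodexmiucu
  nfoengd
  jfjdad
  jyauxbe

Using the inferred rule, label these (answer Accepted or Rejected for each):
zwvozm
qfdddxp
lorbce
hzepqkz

Rejected, Accepted, Rejected, Rejected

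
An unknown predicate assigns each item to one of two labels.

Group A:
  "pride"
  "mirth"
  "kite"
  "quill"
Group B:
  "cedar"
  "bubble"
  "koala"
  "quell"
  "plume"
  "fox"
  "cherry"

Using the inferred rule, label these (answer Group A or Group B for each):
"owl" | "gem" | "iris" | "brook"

Group B, Group B, Group A, Group B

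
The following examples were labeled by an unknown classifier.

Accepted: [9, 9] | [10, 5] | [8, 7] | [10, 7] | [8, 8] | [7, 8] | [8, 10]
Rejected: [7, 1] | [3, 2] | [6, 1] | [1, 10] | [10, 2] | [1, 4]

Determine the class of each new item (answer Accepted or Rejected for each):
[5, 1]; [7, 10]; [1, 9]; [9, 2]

Rejected, Accepted, Rejected, Rejected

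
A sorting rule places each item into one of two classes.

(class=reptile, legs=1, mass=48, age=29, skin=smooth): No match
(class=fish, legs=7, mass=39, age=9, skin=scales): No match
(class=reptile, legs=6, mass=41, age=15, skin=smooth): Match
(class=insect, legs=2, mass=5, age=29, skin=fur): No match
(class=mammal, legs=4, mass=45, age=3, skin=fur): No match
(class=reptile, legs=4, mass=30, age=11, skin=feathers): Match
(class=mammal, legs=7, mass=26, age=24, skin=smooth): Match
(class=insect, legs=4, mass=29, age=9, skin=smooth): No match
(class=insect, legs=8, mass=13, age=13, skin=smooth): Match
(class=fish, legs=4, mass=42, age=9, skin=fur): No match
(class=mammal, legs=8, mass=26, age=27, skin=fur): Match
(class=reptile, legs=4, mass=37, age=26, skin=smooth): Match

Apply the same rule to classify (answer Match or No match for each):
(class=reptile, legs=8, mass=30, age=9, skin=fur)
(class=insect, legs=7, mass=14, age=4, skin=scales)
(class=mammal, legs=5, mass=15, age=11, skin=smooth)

Every 'Match' example satisfies: age ≥ 11 AND age ≤ 27. None of the 'No match' examples do.

No match, No match, Match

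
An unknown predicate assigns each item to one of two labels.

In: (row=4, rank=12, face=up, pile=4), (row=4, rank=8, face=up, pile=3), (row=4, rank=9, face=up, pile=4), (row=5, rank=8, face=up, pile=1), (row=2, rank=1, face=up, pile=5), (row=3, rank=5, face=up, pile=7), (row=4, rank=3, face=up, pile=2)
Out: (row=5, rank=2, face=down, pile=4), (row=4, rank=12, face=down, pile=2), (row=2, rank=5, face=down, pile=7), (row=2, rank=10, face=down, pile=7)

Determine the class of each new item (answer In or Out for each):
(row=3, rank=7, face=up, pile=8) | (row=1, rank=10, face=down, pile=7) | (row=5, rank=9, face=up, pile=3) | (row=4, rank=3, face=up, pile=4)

In, Out, In, In

'In' ⟺ face is up.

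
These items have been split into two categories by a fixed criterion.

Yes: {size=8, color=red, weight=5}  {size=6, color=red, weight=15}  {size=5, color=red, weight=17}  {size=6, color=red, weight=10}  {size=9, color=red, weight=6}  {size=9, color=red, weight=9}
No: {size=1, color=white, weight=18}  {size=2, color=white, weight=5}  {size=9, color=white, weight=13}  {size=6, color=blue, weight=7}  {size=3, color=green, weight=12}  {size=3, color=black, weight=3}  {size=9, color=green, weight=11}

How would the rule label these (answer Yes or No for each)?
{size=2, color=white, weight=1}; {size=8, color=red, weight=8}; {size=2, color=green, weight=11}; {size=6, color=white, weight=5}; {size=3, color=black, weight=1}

Every 'Yes' example satisfies: color is red. None of the 'No' examples do.

No, Yes, No, No, No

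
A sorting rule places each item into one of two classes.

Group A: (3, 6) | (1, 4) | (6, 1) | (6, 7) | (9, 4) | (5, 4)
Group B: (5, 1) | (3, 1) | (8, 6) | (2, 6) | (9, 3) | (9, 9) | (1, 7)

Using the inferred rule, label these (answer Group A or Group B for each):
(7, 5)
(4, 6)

Group B, Group B

The common property of the 'Group A' items is: sum is odd. No 'Group B' item has it.
(7, 5): 7+5 = 12, fails this test → Group B.
(4, 6): 4+6 = 10, fails this test → Group B.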